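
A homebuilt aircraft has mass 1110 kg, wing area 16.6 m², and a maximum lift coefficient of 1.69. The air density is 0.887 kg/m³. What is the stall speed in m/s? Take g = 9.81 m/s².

Weight W = mg = 1110 × 9.81 = 10890 N.
V_stall = √(2W/(ρ·S·CL,max)) = √(2 × 10890 / (0.887 × 16.6 × 1.69))
V_stall = √875.2 = 29.6 m/s

V_stall = 29.6 m/s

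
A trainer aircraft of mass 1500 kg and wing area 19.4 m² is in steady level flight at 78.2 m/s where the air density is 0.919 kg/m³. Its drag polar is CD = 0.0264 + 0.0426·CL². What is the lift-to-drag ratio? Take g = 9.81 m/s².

Weight W = mg = 1500 × 9.81 = 14715 N; in level flight L = W.
Dynamic pressure q = 0.5 × 0.919 × 78.2² = 2810 Pa.
CL = 2W/(ρv²S) = 2×14715/(0.919×78.2²×19.4) = 0.2699.
CD = 0.0264 + 0.0426 × 0.2699² = 0.0295.
L/D = CL/CD = 0.2699 / 0.0295 = 9.15

L/D = 9.15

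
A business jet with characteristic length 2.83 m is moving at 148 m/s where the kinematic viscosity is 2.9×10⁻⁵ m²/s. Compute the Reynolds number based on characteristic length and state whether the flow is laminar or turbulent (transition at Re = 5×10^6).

Re = 1.44×10^7 (turbulent)

Re = v·c/ν = 148 × 2.83 / (2.9×10⁻⁵) = 1.44×10^7
Since 1.44×10^7 > 5×10^6, the flow is turbulent.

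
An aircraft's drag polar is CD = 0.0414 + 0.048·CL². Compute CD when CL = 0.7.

CD = 0.0414 + 0.048 × 0.7² = 0.0414 + 0.02352 = 0.0649

CD = 0.0649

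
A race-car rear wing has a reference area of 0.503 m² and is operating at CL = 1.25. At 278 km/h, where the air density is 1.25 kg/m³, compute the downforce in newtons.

Convert speed: v = 278 km/h ÷ 3.6 = 77.22 m/s.
L = ½ρv²S·CL = ½ × 1.25 × 77.22² × 0.503 × 1.25 = 2340 N

L = 2340 N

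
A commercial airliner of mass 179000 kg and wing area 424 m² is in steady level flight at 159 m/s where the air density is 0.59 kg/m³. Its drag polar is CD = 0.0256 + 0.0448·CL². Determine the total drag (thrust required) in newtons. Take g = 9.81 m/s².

D = 1.25×10^5 N

Weight W = mg = 179000 × 9.81 = 1.756×10^6 N; in level flight L = W.
Dynamic pressure q = 0.5 × 0.59 × 159² = 7458 Pa.
Required CL = L/(qS) = 1.756×10^6/(7458·424) = 0.5553.
CD = 0.0256 + 0.0448 × 0.5553² = 0.03942.
D = q·S·CD = 7458 × 424 × 0.03942 = 1.246×10^5 N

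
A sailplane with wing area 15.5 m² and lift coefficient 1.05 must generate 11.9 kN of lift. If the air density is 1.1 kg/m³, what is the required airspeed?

L = ½ρv²S·CL ⇒ v = √(2L/(ρ·S·CL))
v = √(2 × 11900 / (1.1 × 15.5 × 1.05)) = √1329 = 36.5 m/s

v = 36.5 m/s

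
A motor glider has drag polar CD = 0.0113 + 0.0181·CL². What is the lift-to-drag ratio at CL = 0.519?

L/D = 32.1

CD = 0.0113 + 0.0181 × 0.519² = 0.01618
L/D = CL/CD = 0.519 / 0.01618 = 32.1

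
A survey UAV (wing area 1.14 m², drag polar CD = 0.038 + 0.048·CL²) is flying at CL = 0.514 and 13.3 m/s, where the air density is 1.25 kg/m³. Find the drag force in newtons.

D = 6.39 N

CD = 0.038 + 0.048 × 0.514² = 0.05068
D = ½ρv²S·CD = ½ × 1.25 × 13.3² × 1.14 × 0.05068 = 6.39 N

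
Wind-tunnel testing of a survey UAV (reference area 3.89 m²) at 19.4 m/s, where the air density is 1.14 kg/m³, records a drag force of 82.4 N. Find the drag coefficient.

CD = 0.0987

From D = ½ρv²S·CD, rearranging gives CD = 2D/(ρv²S).
CD = 2 × 82.4 / (1.14 × 19.4² × 3.89) = 0.0987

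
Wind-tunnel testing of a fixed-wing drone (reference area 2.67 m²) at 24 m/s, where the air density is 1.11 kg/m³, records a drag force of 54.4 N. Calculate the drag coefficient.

CD = 0.0637

From D = ½ρv²S·CD, rearranging gives CD = 2D/(ρv²S).
CD = 2 × 54.4 / (1.11 × 24² × 2.67) = 0.0637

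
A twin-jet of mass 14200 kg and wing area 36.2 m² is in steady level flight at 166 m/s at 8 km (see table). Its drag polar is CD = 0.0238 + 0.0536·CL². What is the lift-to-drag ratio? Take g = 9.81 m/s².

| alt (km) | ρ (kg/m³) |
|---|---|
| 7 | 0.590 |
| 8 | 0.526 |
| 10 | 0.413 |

L/D = 13.6

At 8 km, from the table: ρ = 0.526 kg/m³.
In steady level flight, lift balances weight: W = mg = 14200 × 9.81 = 1.393×10^5 N.
Dynamic pressure q = 0.5 × 0.526 × 166² = 7247 Pa.
Required CL = L/(qS) = 1.393×10^5/(7247·36.2) = 0.531.
CD = 0.0238 + 0.0536 × 0.531² = 0.03891.
L/D = CL/CD = 0.531 / 0.03891 = 13.6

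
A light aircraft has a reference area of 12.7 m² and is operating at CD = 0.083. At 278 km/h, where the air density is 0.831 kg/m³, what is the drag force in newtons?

D = 2610 N

Convert speed: v = 278 km/h ÷ 3.6 = 77.22 m/s.
D = ½ρv²S·CD = ½ × 0.831 × 77.22² × 12.7 × 0.083 = 2610 N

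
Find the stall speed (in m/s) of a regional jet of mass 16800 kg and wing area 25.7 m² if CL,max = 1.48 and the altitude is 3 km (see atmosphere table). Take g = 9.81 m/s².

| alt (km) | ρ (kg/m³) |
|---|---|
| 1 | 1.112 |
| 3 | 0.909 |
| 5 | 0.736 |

V_stall = 97.6 m/s

At 3 km, from the table: ρ = 0.909 kg/m³.
Weight W = mg = 16800 × 9.81 = 1.648×10^5 N.
From L = ½ρV²S·CL,max = W: V_stall = √(2W/(ρSCL,max)) = √(2·1.648×10^5/(0.909·25.7·1.48))
V_stall = √9533 = 97.6 m/s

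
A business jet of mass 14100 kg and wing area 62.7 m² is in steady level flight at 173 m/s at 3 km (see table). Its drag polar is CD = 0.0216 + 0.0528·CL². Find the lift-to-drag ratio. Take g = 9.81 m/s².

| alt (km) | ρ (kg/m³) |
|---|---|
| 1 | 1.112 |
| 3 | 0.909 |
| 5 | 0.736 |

At 3 km, from the table: ρ = 0.909 kg/m³.
Level flight ⇒ L = W = m·g = 14100 × 9.81 = 1.3832×10^5 N.
q = ½ρv² = ½ × 0.909 × 173² = 13600 Pa.
CL = W/(q·S) = 1.3832×10^5 / (13600 × 62.7) = 0.1622.
CD = 0.0216 + 0.0528 × 0.1622² = 0.02299.
L/D = CL/CD = 0.1622 / 0.02299 = 7.05

L/D = 7.05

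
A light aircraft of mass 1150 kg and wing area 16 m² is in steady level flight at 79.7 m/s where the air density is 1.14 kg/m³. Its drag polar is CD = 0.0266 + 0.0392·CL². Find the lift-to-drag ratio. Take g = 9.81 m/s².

L/D = 6.93

Weight W = mg = 1150 × 9.81 = 11282 N; in level flight L = W.
q = ½ρv² = ½ × 1.14 × 79.7² = 3621 Pa.
CL = 2W/(ρv²S) = 2×11282/(1.14×79.7²×16) = 0.1947.
CD = 0.0266 + 0.0392 × 0.1947² = 0.02809.
L/D = CL/CD = 0.1947 / 0.02809 = 6.93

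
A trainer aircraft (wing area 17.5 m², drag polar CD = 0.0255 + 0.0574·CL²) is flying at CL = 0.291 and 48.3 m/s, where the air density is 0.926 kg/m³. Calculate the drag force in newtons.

CD = 0.0255 + 0.0574 × 0.291² = 0.03036
D = ½ρv²S·CD = ½ × 0.926 × 48.3² × 17.5 × 0.03036 = 574 N

D = 574 N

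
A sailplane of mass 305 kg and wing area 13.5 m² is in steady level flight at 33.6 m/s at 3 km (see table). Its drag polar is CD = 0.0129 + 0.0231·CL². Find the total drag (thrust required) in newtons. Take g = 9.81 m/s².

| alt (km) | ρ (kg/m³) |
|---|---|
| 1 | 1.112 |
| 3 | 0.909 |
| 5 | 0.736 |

At 3 km, from the table: ρ = 0.909 kg/m³.
Level flight ⇒ L = W = m·g = 305 × 9.81 = 2992.1 N.
Dynamic pressure q = 0.5 × 0.909 × 33.6² = 513.1 Pa.
CL = W/(q·S) = 2992.1 / (513.1 × 13.5) = 0.4319.
CD = 0.0129 + 0.0231 × 0.4319² = 0.01721.
D = q·S·CD = 513.1 × 13.5 × 0.01721 = 119.2 N

D = 119 N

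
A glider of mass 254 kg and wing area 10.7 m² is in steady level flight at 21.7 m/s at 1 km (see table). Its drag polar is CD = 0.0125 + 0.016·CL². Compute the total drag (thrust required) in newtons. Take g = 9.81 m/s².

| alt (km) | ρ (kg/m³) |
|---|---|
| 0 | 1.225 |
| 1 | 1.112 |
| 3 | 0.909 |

D = 70.5 N

At 1 km, from the table: ρ = 1.112 kg/m³.
Level flight ⇒ L = W = m·g = 254 × 9.81 = 2491.7 N.
Dynamic pressure q = 0.5 × 1.112 × 21.7² = 261.8 Pa.
CL = W/(q·S) = 2491.7 / (261.8 × 10.7) = 0.8895.
CD = 0.0125 + 0.016 × 0.8895² = 0.02516.
D = q·S·CD = 261.8 × 10.7 × 0.02516 = 70.48 N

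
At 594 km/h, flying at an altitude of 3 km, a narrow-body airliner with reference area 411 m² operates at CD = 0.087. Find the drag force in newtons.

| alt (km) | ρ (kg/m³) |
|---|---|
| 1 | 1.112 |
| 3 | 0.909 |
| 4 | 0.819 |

D = 4.42×10^5 N

At 3 km, from the table: ρ = 0.909 kg/m³.
Convert speed: v = 594 km/h ÷ 3.6 = 165 m/s.
Dynamic pressure q = ½ρv² = ½ × 0.909 × 165² = 12370 Pa.
D = q·S·CD = 12370 × 411 × 0.087 = 4.42×10^5 N ≈ 442 kN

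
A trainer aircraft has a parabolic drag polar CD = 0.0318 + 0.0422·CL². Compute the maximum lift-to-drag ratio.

(L/D)max = 13.6

For CD = CD0 + K·CL², (L/D)max occurs at CL* = √(CD0/K) and equals 1/(2√(K·CD0)).
(L/D)max = 1/(2√(0.0422 × 0.0318)) = 1/(2 × 0.03663) = 13.6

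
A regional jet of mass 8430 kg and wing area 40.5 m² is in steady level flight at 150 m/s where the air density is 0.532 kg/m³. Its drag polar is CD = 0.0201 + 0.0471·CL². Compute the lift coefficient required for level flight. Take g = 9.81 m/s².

CL = 0.341

Level flight ⇒ L = W = m·g = 8430 × 9.81 = 82698 N.
Dynamic pressure q = 0.5 × 0.532 × 150² = 5985 Pa.
CL = 2W/(ρv²S) = 2×82698/(0.532×150²×40.5) = 0.3412.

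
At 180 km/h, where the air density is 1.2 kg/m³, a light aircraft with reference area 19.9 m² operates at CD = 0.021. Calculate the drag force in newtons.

Convert speed: v = 180 km/h ÷ 3.6 = 50 m/s.
Dynamic pressure q = ½ρv² = ½ × 1.2 × 50² = 1500 Pa.
D = q·S·CD = 1500 × 19.9 × 0.021 = 627 N

D = 627 N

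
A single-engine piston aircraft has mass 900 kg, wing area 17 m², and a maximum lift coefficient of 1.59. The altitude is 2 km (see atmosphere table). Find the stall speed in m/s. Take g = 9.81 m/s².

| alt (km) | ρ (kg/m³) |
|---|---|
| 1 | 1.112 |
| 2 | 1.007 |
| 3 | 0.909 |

At 2 km, from the table: ρ = 1.007 kg/m³.
Stall occurs when L = W at CL,max. W = mg = 900 × 9.81 = 8829 N.
V_stall = √(2W/(ρ·S·CL,max)) = √(2 × 8829 / (1.007 × 17 × 1.59))
V_stall = √648.7 = 25.5 m/s

V_stall = 25.5 m/s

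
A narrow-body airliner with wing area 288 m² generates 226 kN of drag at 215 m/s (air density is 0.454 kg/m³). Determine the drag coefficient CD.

From D = ½ρv²S·CD, rearranging gives CD = 2D/(ρv²S).
CD = 2 × 2.26×10^5 / (0.454 × 215² × 288) = 0.0748

CD = 0.0748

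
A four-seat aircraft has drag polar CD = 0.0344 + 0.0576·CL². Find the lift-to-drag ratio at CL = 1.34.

L/D = 9.72

CD = 0.0344 + 0.0576 × 1.34² = 0.1378
L/D = CL/CD = 1.34 / 0.1378 = 9.72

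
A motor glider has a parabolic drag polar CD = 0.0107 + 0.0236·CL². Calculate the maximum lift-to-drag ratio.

For CD = CD0 + K·CL², (L/D)max occurs at CL* = √(CD0/K) and equals 1/(2√(K·CD0)).
(L/D)max = 1/(2√(0.0236 × 0.0107)) = 1/(2 × 0.01589) = 31.5

(L/D)max = 31.5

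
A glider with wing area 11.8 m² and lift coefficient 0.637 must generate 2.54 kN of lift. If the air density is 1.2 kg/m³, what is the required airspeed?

L = ½ρv²S·CL ⇒ v = √(2L/(ρ·S·CL))
v = √(2 × 2540 / (1.2 × 11.8 × 0.637)) = √563.2 = 23.7 m/s

v = 23.7 m/s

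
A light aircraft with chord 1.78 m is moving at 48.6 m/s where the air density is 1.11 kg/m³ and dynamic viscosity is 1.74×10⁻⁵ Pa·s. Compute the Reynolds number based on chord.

Re = 5.52×10^6

Re = ρ·v·c/μ = 1.11 × 48.6 × 1.78 / (1.74×10⁻⁵) = 5.52×10^6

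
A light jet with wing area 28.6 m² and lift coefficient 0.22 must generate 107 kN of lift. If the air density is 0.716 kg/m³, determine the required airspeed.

L = ½ρv²S·CL ⇒ v = √(2L/(ρ·S·CL))
v = √(2 × 1.07×10^5 / (0.716 × 28.6 × 0.22)) = √47500 = 218 m/s

v = 218 m/s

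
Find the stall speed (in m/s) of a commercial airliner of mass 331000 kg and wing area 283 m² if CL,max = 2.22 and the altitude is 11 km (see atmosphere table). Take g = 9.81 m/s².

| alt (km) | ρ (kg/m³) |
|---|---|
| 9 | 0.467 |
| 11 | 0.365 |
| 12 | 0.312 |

V_stall = 168 m/s

At 11 km, from the table: ρ = 0.365 kg/m³.
Weight W = mg = 331000 × 9.81 = 3.247×10^6 N.
V_stall = √(2W/(ρ·S·CL,max)) = √(2 × 3.247×10^6 / (0.365 × 283 × 2.22))
V_stall = √28320 = 168 m/s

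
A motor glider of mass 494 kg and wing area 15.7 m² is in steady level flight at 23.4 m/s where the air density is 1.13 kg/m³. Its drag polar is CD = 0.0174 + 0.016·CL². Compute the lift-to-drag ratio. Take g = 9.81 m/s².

L/D = 29.9

Weight W = mg = 494 × 9.81 = 4846.1 N; in level flight L = W.
Dynamic pressure q = 0.5 × 1.13 × 23.4² = 309.4 Pa.
Required CL = L/(qS) = 4846.1/(309.4·15.7) = 0.9977.
CD = 0.0174 + 0.016 × 0.9977² = 0.03333.
L/D = CL/CD = 0.9977 / 0.03333 = 29.9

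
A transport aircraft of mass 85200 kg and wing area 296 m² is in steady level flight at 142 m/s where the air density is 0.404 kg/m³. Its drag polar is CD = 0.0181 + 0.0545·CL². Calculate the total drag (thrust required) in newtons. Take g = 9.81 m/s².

D = 53400 N

In steady level flight, lift balances weight: W = mg = 85200 × 9.81 = 8.3581×10^5 N.
q = ½ρv² = ½ × 0.404 × 142² = 4073 Pa.
CL = W/(q·S) = 8.3581×10^5 / (4073 × 296) = 0.6932.
CD = 0.0181 + 0.0545 × 0.6932² = 0.04429.
D = q·S·CD = 4073 × 296 × 0.04429 = 53400 N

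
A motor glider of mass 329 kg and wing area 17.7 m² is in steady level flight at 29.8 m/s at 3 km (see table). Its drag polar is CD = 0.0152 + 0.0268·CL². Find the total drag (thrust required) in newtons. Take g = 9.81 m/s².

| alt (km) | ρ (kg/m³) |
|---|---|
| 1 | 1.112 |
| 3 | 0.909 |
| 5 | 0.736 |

At 3 km, from the table: ρ = 0.909 kg/m³.
Level flight ⇒ L = W = m·g = 329 × 9.81 = 3227.5 N.
q = ½ρv² = ½ × 0.909 × 29.8² = 403.6 Pa.
Required CL = L/(qS) = 3227.5/(403.6·17.7) = 0.4518.
CD = 0.0152 + 0.0268 × 0.4518² = 0.02067.
D = q·S·CD = 403.6 × 17.7 × 0.02067 = 147.7 N

D = 148 N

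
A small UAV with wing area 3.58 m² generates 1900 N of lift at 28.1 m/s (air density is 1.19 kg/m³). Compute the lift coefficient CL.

CL = 1.13

From L = ½ρv²S·CL, rearranging gives CL = 2L/(ρv²S).
CL = 2 × 1900 / (1.19 × 28.1² × 3.58) = 1.13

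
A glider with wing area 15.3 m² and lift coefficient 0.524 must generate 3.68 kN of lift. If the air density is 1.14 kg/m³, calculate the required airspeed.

v = 28.4 m/s

L = ½ρv²S·CL ⇒ v = √(2L/(ρ·S·CL))
v = √(2 × 3680 / (1.14 × 15.3 × 0.524)) = √805.3 = 28.4 m/s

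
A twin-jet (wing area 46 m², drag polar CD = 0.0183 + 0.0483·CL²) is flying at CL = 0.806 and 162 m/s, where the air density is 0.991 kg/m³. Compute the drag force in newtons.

CD = 0.0183 + 0.0483 × 0.806² = 0.04968
D = ½ρv²S·CD = ½ × 0.991 × 162² × 46 × 0.04968 = 29700 N

D = 29700 N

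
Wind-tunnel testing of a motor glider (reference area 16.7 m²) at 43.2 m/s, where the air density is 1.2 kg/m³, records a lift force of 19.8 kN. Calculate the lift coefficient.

CL = 1.06

From L = ½ρv²S·CL, rearranging gives CL = 2L/(ρv²S).
CL = 2 × 19800 / (1.2 × 43.2² × 16.7) = 1.06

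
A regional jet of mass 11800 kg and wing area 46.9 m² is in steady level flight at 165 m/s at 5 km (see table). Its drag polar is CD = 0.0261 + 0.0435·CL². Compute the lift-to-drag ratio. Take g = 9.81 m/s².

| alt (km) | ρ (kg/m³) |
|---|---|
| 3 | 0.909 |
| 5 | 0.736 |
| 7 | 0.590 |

L/D = 8.57

At 5 km, from the table: ρ = 0.736 kg/m³.
Weight W = mg = 11800 × 9.81 = 1.1576×10^5 N; in level flight L = W.
q = ½ρv² = ½ × 0.736 × 165² = 10020 Pa.
CL = W/(q·S) = 1.1576×10^5 / (10020 × 46.9) = 0.2464.
CD = 0.0261 + 0.0435 × 0.2464² = 0.02874.
L/D = CL/CD = 0.2464 / 0.02874 = 8.57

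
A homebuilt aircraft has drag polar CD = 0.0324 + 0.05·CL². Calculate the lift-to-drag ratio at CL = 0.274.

CD = 0.0324 + 0.05 × 0.274² = 0.03615
L/D = CL/CD = 0.274 / 0.03615 = 7.58

L/D = 7.58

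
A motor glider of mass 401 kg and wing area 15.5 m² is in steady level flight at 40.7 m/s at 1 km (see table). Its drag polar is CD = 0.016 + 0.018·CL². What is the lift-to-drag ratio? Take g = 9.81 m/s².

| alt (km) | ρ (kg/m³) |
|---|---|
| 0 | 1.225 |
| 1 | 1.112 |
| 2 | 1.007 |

At 1 km, from the table: ρ = 1.112 kg/m³.
Level flight ⇒ L = W = m·g = 401 × 9.81 = 3933.8 N.
Dynamic pressure q = 0.5 × 1.112 × 40.7² = 921 Pa.
CL = 2W/(ρv²S) = 2×3933.8/(1.112×40.7²×15.5) = 0.2756.
CD = 0.016 + 0.018 × 0.2756² = 0.01737.
L/D = CL/CD = 0.2756 / 0.01737 = 15.9

L/D = 15.9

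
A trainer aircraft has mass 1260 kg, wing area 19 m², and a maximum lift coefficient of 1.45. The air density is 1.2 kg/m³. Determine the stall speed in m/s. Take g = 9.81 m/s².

V_stall = 27.3 m/s

Stall occurs when L = W at CL,max. W = mg = 1260 × 9.81 = 12360 N.
V_stall = √(2W/(ρ·S·CL,max)) = √(2 × 12360 / (1.2 × 19 × 1.45))
V_stall = √747.8 = 27.3 m/s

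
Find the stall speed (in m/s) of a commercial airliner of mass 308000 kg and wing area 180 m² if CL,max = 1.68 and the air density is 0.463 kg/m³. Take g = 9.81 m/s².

V_stall = 208 m/s

Weight W = mg = 308000 × 9.81 = 3.021×10^6 N.
From L = ½ρV²S·CL,max = W: V_stall = √(2W/(ρSCL,max)) = √(2·3.021×10^6/(0.463·180·1.68))
V_stall = √43160 = 208 m/s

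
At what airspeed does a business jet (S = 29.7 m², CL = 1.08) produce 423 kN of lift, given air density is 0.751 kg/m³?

L = ½ρv²S·CL ⇒ v = √(2L/(ρ·S·CL))
v = √(2 × 4.23×10^5 / (0.751 × 29.7 × 1.08)) = √35120 = 187 m/s

v = 187 m/s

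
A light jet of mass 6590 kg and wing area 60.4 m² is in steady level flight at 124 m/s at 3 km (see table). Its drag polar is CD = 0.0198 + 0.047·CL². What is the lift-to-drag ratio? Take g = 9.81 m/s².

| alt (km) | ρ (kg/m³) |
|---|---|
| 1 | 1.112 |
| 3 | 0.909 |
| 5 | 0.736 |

L/D = 7.33

At 3 km, from the table: ρ = 0.909 kg/m³.
In steady level flight, lift balances weight: W = mg = 6590 × 9.81 = 64648 N.
q = ½ρv² = ½ × 0.909 × 124² = 6988 Pa.
Required CL = L/(qS) = 64648/(6988·60.4) = 0.1532.
CD = 0.0198 + 0.047 × 0.1532² = 0.0209.
L/D = CL/CD = 0.1532 / 0.0209 = 7.33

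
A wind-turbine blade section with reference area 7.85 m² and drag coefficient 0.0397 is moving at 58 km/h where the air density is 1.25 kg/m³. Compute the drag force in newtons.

D = 50.6 N

Convert speed: v = 58 km/h ÷ 3.6 = 16.11 m/s.
D = ½ρv²S·CD = ½ × 1.25 × 16.11² × 7.85 × 0.0397 = 50.6 N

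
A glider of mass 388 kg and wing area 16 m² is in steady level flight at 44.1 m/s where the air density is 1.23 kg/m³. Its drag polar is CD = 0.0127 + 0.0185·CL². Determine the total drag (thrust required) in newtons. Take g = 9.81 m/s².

D = 257 N

In steady level flight, lift balances weight: W = mg = 388 × 9.81 = 3806.3 N.
q = ½ρv² = ½ × 1.23 × 44.1² = 1196 Pa.
CL = W/(q·S) = 3806.3 / (1196 × 16) = 0.1989.
CD = 0.0127 + 0.0185 × 0.1989² = 0.01343.
D = q·S·CD = 1196 × 16 × 0.01343 = 257 N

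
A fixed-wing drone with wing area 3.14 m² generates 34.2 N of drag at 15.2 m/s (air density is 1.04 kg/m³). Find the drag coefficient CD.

From D = ½ρv²S·CD, rearranging gives CD = 2D/(ρv²S).
CD = 2 × 34.2 / (1.04 × 15.2² × 3.14) = 0.0907

CD = 0.0907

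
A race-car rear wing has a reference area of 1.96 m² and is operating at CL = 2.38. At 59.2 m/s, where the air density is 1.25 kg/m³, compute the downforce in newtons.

L = 10200 N

Dynamic pressure q = ½ρv² = ½ × 1.25 × 59.2² = 2190 Pa.
L = q·S·CL = 2190 × 1.96 × 2.38 = 10200 N ≈ 10.2 kN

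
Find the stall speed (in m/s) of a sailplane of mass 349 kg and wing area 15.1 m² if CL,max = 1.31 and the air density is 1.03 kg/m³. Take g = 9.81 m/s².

Stall occurs when L = W at CL,max. W = mg = 349 × 9.81 = 3424 N.
V_stall = √(2W/(ρ·S·CL,max)) = √(2 × 3424 / (1.03 × 15.1 × 1.31))
V_stall = √336.1 = 18.3 m/s

V_stall = 18.3 m/s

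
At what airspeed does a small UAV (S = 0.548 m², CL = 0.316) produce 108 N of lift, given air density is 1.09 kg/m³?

L = ½ρv²S·CL ⇒ v = √(2L/(ρ·S·CL))
v = √(2 × 108 / (1.09 × 0.548 × 0.316)) = √1144 = 33.8 m/s

v = 33.8 m/s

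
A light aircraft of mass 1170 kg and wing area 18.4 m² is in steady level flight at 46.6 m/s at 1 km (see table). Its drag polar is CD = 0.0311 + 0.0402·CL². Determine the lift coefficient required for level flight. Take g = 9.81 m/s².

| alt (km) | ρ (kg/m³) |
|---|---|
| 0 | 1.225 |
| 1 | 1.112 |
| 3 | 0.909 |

CL = 0.517

At 1 km, from the table: ρ = 1.112 kg/m³.
Weight W = mg = 1170 × 9.81 = 11478 N; in level flight L = W.
q = ½ρv² = ½ × 1.112 × 46.6² = 1207 Pa.
CL = 2W/(ρv²S) = 2×11478/(1.112×46.6²×18.4) = 0.5166.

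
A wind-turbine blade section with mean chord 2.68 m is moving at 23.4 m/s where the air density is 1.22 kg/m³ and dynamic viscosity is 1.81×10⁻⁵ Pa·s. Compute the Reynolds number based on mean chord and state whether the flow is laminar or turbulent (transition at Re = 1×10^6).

Re = 4.23×10^6 (turbulent)

Re = ρ·v·c/μ = 1.22 × 23.4 × 2.68 / (1.81×10⁻⁵) = 4.23×10^6
Since 4.23×10^6 > 1×10^6, the flow is turbulent.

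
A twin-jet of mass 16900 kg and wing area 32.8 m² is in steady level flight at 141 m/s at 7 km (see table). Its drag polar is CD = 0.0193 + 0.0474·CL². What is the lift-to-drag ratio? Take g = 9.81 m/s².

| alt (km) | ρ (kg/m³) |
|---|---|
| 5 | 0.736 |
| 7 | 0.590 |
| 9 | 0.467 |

L/D = 15.8

At 7 km, from the table: ρ = 0.590 kg/m³.
Level flight ⇒ L = W = m·g = 16900 × 9.81 = 1.6579×10^5 N.
q = ½ρv² = ½ × 0.59 × 141² = 5865 Pa.
CL = 2W/(ρv²S) = 2×1.6579×10^5/(0.59×141²×32.8) = 0.8618.
CD = 0.0193 + 0.0474 × 0.8618² = 0.05451.
L/D = CL/CD = 0.8618 / 0.05451 = 15.8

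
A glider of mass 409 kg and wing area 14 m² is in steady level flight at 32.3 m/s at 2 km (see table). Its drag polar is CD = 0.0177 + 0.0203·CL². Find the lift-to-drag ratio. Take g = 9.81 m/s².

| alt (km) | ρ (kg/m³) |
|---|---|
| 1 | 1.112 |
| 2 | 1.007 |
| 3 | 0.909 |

At 2 km, from the table: ρ = 1.007 kg/m³.
Level flight ⇒ L = W = m·g = 409 × 9.81 = 4012.3 N.
Dynamic pressure q = 0.5 × 1.007 × 32.3² = 525.3 Pa.
CL = W/(q·S) = 4012.3 / (525.3 × 14) = 0.5456.
CD = 0.0177 + 0.0203 × 0.5456² = 0.02374.
L/D = CL/CD = 0.5456 / 0.02374 = 23

L/D = 23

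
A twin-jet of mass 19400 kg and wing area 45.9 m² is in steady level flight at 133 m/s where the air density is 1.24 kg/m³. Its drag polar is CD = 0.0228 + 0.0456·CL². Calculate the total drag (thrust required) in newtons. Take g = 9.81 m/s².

Weight W = mg = 19400 × 9.81 = 1.9031×10^5 N; in level flight L = W.
q = ½ρv² = ½ × 1.24 × 133² = 10970 Pa.
Required CL = L/(qS) = 1.9031×10^5/(10970·45.9) = 0.3781.
CD = 0.0228 + 0.0456 × 0.3781² = 0.02932.
D = q·S·CD = 10970 × 45.9 × 0.02932 = 14760 N

D = 14800 N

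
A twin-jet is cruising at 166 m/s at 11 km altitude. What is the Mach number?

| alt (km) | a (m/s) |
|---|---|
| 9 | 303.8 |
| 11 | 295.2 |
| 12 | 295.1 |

M = 0.562

At 11 km, from the table: a = 295.2 m/s.
M = v/a = 166 / 295.2 = 0.562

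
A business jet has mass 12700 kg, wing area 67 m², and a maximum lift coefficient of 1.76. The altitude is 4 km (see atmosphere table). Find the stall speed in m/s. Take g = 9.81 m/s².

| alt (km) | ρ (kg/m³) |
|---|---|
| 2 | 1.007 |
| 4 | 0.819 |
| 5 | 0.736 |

V_stall = 50.8 m/s

At 4 km, from the table: ρ = 0.819 kg/m³.
At stall, lift equals weight: L = W = m·g = 12700 × 9.81 = 1.246×10^5 N.
From L = ½ρV²S·CL,max = W: V_stall = √(2W/(ρSCL,max)) = √(2·1.246×10^5/(0.819·67·1.76))
V_stall = √2580 = 50.8 m/s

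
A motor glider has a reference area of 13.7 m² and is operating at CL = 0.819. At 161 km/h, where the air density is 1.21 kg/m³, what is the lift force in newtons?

Convert speed: v = 161 km/h ÷ 3.6 = 44.72 m/s.
L = ½ρv²S·CL = ½ × 1.21 × 44.72² × 13.7 × 0.819 = 13600 N ≈ 13.6 kN

L = 13600 N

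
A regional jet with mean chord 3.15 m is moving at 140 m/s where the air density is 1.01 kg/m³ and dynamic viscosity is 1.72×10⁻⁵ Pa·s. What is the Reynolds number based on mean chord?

Re = ρ·v·c/μ = 1.01 × 140 × 3.15 / (1.72×10⁻⁵) = 2.59×10^7

Re = 2.59×10^7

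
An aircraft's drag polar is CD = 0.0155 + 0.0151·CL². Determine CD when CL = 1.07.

CD = 0.0328

CD = 0.0155 + 0.0151 × 1.07² = 0.0155 + 0.01729 = 0.0328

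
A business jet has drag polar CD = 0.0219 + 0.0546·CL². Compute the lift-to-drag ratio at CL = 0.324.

CD = 0.0219 + 0.0546 × 0.324² = 0.02763
L/D = CL/CD = 0.324 / 0.02763 = 11.7

L/D = 11.7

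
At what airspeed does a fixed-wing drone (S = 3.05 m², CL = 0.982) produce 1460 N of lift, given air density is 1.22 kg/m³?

L = ½ρv²S·CL ⇒ v = √(2L/(ρ·S·CL))
v = √(2 × 1460 / (1.22 × 3.05 × 0.982)) = √799.1 = 28.3 m/s

v = 28.3 m/s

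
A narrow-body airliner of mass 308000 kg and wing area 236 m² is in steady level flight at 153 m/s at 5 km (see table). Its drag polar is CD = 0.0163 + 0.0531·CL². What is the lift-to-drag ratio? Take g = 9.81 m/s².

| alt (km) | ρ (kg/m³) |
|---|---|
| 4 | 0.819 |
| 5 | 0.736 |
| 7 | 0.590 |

L/D = 11.1

At 5 km, from the table: ρ = 0.736 kg/m³.
In steady level flight, lift balances weight: W = mg = 308000 × 9.81 = 3.0215×10^6 N.
Dynamic pressure q = 0.5 × 0.736 × 153² = 8615 Pa.
CL = 2W/(ρv²S) = 2×3.0215×10^6/(0.736×153²×236) = 1.486.
CD = 0.0163 + 0.0531 × 1.486² = 0.1336.
L/D = CL/CD = 1.486 / 0.1336 = 11.1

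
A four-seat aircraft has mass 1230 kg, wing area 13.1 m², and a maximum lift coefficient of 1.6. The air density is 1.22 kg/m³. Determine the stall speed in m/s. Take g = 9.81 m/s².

Stall occurs when L = W at CL,max. W = mg = 1230 × 9.81 = 12070 N.
From L = ½ρV²S·CL,max = W: V_stall = √(2W/(ρSCL,max)) = √(2·12070/(1.22·13.1·1.6))
V_stall = √943.7 = 30.7 m/s

V_stall = 30.7 m/s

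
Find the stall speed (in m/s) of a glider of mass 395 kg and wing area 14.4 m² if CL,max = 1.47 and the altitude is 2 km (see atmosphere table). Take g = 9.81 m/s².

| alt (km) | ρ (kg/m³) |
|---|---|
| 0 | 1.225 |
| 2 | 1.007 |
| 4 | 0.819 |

V_stall = 19.1 m/s

At 2 km, from the table: ρ = 1.007 kg/m³.
At stall, lift equals weight: L = W = m·g = 395 × 9.81 = 3875 N.
From L = ½ρV²S·CL,max = W: V_stall = √(2W/(ρSCL,max)) = √(2·3875/(1.007·14.4·1.47))
V_stall = √363.6 = 19.1 m/s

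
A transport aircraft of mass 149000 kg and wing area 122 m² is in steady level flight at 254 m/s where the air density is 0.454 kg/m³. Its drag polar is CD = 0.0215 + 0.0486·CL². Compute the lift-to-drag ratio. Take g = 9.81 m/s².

L/D = 15.1

In steady level flight, lift balances weight: W = mg = 149000 × 9.81 = 1.4617×10^6 N.
Dynamic pressure q = 0.5 × 0.454 × 254² = 14650 Pa.
CL = 2W/(ρv²S) = 2×1.4617×10^6/(0.454×254²×122) = 0.8181.
CD = 0.0215 + 0.0486 × 0.8181² = 0.05403.
L/D = CL/CD = 0.8181 / 0.05403 = 15.1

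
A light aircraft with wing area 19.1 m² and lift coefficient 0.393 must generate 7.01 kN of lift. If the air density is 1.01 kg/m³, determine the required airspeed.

v = 43 m/s

L = ½ρv²S·CL ⇒ v = √(2L/(ρ·S·CL))
v = √(2 × 7010 / (1.01 × 19.1 × 0.393)) = √1849 = 43 m/s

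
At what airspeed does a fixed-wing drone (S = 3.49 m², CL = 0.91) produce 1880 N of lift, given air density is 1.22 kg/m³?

v = 31.2 m/s

L = ½ρv²S·CL ⇒ v = √(2L/(ρ·S·CL))
v = √(2 × 1880 / (1.22 × 3.49 × 0.91)) = √970.4 = 31.2 m/s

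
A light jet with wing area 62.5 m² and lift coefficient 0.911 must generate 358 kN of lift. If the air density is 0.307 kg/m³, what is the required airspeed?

L = ½ρv²S·CL ⇒ v = √(2L/(ρ·S·CL))
v = √(2 × 3.58×10^5 / (0.307 × 62.5 × 0.911)) = √40960 = 202 m/s

v = 202 m/s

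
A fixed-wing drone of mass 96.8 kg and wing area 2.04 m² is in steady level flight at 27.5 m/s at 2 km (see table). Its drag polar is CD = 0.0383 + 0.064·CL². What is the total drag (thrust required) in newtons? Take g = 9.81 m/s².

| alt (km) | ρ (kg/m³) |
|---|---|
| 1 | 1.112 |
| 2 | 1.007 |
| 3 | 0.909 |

D = 104 N

At 2 km, from the table: ρ = 1.007 kg/m³.
In steady level flight, lift balances weight: W = mg = 96.8 × 9.81 = 949.61 N.
q = ½ρv² = ½ × 1.007 × 27.5² = 380.8 Pa.
Required CL = L/(qS) = 949.61/(380.8·2.04) = 1.223.
CD = 0.0383 + 0.064 × 1.223² = 0.1339.
D = q·S·CD = 380.8 × 2.04 × 0.1339 = 104 N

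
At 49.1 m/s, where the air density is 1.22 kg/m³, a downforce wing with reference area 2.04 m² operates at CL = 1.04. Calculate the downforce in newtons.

Dynamic pressure q = ½ρv² = ½ × 1.22 × 49.1² = 1471 Pa.
L = q·S·CL = 1471 × 2.04 × 1.04 = 3120 N

L = 3120 N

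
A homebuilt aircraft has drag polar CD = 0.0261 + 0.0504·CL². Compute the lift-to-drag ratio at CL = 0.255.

CD = 0.0261 + 0.0504 × 0.255² = 0.02938
L/D = CL/CD = 0.255 / 0.02938 = 8.68

L/D = 8.68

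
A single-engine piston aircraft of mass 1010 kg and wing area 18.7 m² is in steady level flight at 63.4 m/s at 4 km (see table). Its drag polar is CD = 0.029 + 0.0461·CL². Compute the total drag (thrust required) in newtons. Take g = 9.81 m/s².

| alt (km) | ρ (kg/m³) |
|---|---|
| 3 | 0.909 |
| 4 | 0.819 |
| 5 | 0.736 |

D = 1040 N

At 4 km, from the table: ρ = 0.819 kg/m³.
Level flight ⇒ L = W = m·g = 1010 × 9.81 = 9908.1 N.
Dynamic pressure q = 0.5 × 0.819 × 63.4² = 1646 Pa.
Required CL = L/(qS) = 9908.1/(1646·18.7) = 0.3219.
CD = 0.029 + 0.0461 × 0.3219² = 0.03378.
D = q·S·CD = 1646 × 18.7 × 0.03378 = 1040 N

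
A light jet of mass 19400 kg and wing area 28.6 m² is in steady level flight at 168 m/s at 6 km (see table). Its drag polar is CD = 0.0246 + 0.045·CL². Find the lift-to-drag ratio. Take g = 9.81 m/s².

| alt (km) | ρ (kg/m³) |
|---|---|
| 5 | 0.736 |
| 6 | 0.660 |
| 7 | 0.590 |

At 6 km, from the table: ρ = 0.660 kg/m³.
Level flight ⇒ L = W = m·g = 19400 × 9.81 = 1.9031×10^5 N.
Dynamic pressure q = 0.5 × 0.66 × 168² = 9314 Pa.
CL = 2W/(ρv²S) = 2×1.9031×10^5/(0.66×168²×28.6) = 0.7145.
CD = 0.0246 + 0.045 × 0.7145² = 0.04757.
L/D = CL/CD = 0.7145 / 0.04757 = 15

L/D = 15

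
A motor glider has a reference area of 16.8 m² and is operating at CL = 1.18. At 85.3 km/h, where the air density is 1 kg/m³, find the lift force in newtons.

L = 5560 N

Convert speed: v = 85.3 km/h ÷ 3.6 = 23.69 m/s.
Dynamic pressure q = ½ρv² = ½ × 1 × 23.69² = 280.7 Pa.
L = q·S·CL = 280.7 × 16.8 × 1.18 = 5560 N ≈ 5.56 kN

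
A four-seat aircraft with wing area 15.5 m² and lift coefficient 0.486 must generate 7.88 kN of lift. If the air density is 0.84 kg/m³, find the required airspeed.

v = 49.9 m/s

L = ½ρv²S·CL ⇒ v = √(2L/(ρ·S·CL))
v = √(2 × 7880 / (0.84 × 15.5 × 0.486)) = √2491 = 49.9 m/s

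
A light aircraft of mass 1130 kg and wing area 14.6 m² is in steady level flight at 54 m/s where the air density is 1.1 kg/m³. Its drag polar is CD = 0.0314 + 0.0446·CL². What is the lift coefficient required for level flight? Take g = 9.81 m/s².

CL = 0.473

Level flight ⇒ L = W = m·g = 1130 × 9.81 = 11085 N.
Dynamic pressure q = 0.5 × 1.1 × 54² = 1604 Pa.
Required CL = L/(qS) = 11085/(1604·14.6) = 0.4734.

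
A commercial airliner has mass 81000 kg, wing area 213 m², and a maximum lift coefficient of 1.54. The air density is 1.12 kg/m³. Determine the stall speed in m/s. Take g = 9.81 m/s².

V_stall = 65.8 m/s

Weight W = mg = 81000 × 9.81 = 7.946×10^5 N.
From L = ½ρV²S·CL,max = W: V_stall = √(2W/(ρSCL,max)) = √(2·7.946×10^5/(1.12·213·1.54))
V_stall = √4326 = 65.8 m/s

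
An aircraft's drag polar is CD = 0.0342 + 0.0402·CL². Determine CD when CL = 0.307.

CD = 0.038

CD = 0.0342 + 0.0402 × 0.307² = 0.0342 + 0.003789 = 0.038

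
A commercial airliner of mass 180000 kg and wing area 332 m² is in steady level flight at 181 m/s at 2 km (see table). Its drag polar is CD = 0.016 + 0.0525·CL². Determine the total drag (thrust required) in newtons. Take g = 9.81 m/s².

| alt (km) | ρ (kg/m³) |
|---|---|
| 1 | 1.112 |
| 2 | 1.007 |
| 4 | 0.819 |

D = 1.18×10^5 N

At 2 km, from the table: ρ = 1.007 kg/m³.
Level flight ⇒ L = W = m·g = 180000 × 9.81 = 1.7658×10^6 N.
Dynamic pressure q = 0.5 × 1.007 × 181² = 16500 Pa.
CL = W/(q·S) = 1.7658×10^6 / (16500 × 332) = 0.3224.
CD = 0.016 + 0.0525 × 0.3224² = 0.02146.
D = q·S·CD = 16500 × 332 × 0.02146 = 1.175×10^5 N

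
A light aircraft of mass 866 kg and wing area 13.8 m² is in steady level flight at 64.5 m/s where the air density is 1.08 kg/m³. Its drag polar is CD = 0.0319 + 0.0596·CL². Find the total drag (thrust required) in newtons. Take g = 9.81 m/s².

D = 1130 N

In steady level flight, lift balances weight: W = mg = 866 × 9.81 = 8495.5 N.
q = ½ρv² = ½ × 1.08 × 64.5² = 2247 Pa.
Required CL = L/(qS) = 8495.5/(2247·13.8) = 0.274.
CD = 0.0319 + 0.0596 × 0.274² = 0.03638.
D = q·S·CD = 2247 × 13.8 × 0.03638 = 1128 N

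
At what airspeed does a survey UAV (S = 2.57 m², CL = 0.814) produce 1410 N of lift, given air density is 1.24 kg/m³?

v = 33 m/s

L = ½ρv²S·CL ⇒ v = √(2L/(ρ·S·CL))
v = √(2 × 1410 / (1.24 × 2.57 × 0.814)) = √1087 = 33 m/s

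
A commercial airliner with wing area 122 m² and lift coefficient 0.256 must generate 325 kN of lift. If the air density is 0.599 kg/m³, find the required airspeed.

v = 186 m/s

L = ½ρv²S·CL ⇒ v = √(2L/(ρ·S·CL))
v = √(2 × 3.25×10^5 / (0.599 × 122 × 0.256)) = √34740 = 186 m/s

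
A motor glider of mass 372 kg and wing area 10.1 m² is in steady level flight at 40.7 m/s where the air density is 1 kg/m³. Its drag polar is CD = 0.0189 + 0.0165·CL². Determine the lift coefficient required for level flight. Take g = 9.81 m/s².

CL = 0.436

Weight W = mg = 372 × 9.81 = 3649.3 N; in level flight L = W.
Dynamic pressure q = 0.5 × 1 × 40.7² = 828.2 Pa.
Required CL = L/(qS) = 3649.3/(828.2·10.1) = 0.4362.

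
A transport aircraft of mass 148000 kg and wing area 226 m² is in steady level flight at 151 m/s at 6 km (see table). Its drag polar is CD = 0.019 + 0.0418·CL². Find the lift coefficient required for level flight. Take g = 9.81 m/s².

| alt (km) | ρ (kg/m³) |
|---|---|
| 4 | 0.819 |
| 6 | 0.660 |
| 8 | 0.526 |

At 6 km, from the table: ρ = 0.660 kg/m³.
Level flight ⇒ L = W = m·g = 148000 × 9.81 = 1.4519×10^6 N.
q = ½ρv² = ½ × 0.66 × 151² = 7524 Pa.
CL = 2W/(ρv²S) = 2×1.4519×10^6/(0.66×151²×226) = 0.8538.

CL = 0.854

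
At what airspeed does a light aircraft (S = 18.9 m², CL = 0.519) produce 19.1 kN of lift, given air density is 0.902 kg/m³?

L = ½ρv²S·CL ⇒ v = √(2L/(ρ·S·CL))
v = √(2 × 19100 / (0.902 × 18.9 × 0.519)) = √4317 = 65.7 m/s

v = 65.7 m/s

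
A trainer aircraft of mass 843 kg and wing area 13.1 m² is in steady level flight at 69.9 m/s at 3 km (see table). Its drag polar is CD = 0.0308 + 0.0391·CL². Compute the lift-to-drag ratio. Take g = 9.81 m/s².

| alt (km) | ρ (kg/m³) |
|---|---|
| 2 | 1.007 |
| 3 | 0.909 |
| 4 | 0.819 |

At 3 km, from the table: ρ = 0.909 kg/m³.
Weight W = mg = 843 × 9.81 = 8269.8 N; in level flight L = W.
Dynamic pressure q = 0.5 × 0.909 × 69.9² = 2221 Pa.
Required CL = L/(qS) = 8269.8/(2221·13.1) = 0.2843.
CD = 0.0308 + 0.0391 × 0.2843² = 0.03396.
L/D = CL/CD = 0.2843 / 0.03396 = 8.37

L/D = 8.37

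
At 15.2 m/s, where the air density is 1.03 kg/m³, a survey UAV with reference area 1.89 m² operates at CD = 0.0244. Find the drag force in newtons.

D = ½ρv²S·CD = ½ × 1.03 × 15.2² × 1.89 × 0.0244 = 5.49 N

D = 5.49 N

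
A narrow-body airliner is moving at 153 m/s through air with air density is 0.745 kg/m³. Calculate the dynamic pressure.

q = 8720 Pa

q = ½ρv² = ½ × 0.745 × 153² = 8720 Pa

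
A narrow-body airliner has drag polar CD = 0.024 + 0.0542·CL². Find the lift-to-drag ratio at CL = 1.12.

CD = 0.024 + 0.0542 × 1.12² = 0.09199
L/D = CL/CD = 1.12 / 0.09199 = 12.2

L/D = 12.2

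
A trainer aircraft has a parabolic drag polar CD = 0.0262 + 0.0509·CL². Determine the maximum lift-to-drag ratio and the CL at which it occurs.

(L/D)max = 13.7, at CL = 0.717

For CD = CD0 + K·CL², (L/D)max occurs at CL* = √(CD0/K) and equals 1/(2√(K·CD0)).
(L/D)max = 1/(2√(0.0509 × 0.0262)) = 1/(2 × 0.03652) = 13.7
CL* = √(0.0262/0.0509) = 0.717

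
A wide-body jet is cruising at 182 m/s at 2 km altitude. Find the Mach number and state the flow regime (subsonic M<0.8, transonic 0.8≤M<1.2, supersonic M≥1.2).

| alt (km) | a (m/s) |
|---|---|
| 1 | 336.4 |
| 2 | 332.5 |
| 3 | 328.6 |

M = 0.547 (subsonic)

At 2 km, from the table: a = 332.5 m/s.
M = v/a = 182 / 332.5 = 0.547
M = 0.547 → subsonic.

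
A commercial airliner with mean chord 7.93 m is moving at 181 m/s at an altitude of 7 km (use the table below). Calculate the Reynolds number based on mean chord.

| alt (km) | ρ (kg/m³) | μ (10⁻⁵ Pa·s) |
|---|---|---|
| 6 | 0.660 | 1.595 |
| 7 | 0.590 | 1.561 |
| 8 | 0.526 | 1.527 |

Re = 5.43×10^7

At 7 km, from the table: ρ = 0.590 kg/m³, μ = 1.561×10⁻⁵ Pa·s.
Re = ρ·v·c/μ = 0.59 × 181 × 7.93 / (1.561×10⁻⁵) = 5.43×10^7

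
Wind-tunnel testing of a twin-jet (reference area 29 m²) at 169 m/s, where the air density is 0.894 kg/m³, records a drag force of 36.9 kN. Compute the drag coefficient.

CD = 0.0997

From D = ½ρv²S·CD, rearranging gives CD = 2D/(ρv²S).
CD = 2 × 36900 / (0.894 × 169² × 29) = 0.0997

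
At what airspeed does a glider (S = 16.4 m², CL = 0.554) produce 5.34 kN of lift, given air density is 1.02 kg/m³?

v = 33.9 m/s

L = ½ρv²S·CL ⇒ v = √(2L/(ρ·S·CL))
v = √(2 × 5340 / (1.02 × 16.4 × 0.554)) = √1152 = 33.9 m/s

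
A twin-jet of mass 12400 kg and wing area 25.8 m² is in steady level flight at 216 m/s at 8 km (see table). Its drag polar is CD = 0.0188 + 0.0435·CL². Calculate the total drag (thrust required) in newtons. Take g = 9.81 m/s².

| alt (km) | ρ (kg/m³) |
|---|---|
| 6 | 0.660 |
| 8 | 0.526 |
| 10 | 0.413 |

At 8 km, from the table: ρ = 0.526 kg/m³.
Weight W = mg = 12400 × 9.81 = 1.2164×10^5 N; in level flight L = W.
Dynamic pressure q = 0.5 × 0.526 × 216² = 12270 Pa.
CL = 2W/(ρv²S) = 2×1.2164×10^5/(0.526×216²×25.8) = 0.3842.
CD = 0.0188 + 0.0435 × 0.3842² = 0.02522.
D = q·S·CD = 12270 × 25.8 × 0.02522 = 7985 N

D = 7980 N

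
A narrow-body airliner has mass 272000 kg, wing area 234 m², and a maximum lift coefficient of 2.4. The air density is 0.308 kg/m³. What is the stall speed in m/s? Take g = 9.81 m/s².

V_stall = 176 m/s

Weight W = mg = 272000 × 9.81 = 2.668×10^6 N.
From L = ½ρV²S·CL,max = W: V_stall = √(2W/(ρSCL,max)) = √(2·2.668×10^6/(0.308·234·2.4))
V_stall = √30850 = 176 m/s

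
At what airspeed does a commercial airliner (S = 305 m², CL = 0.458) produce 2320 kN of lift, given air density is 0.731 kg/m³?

v = 213 m/s

L = ½ρv²S·CL ⇒ v = √(2L/(ρ·S·CL))
v = √(2 × 2.32×10^6 / (0.731 × 305 × 0.458)) = √45440 = 213 m/s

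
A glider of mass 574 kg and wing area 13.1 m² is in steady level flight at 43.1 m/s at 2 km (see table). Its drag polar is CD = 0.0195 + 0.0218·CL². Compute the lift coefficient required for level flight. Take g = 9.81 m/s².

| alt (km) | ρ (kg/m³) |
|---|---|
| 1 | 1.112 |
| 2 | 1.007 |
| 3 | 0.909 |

CL = 0.46

At 2 km, from the table: ρ = 1.007 kg/m³.
Level flight ⇒ L = W = m·g = 574 × 9.81 = 5630.9 N.
q = ½ρv² = ½ × 1.007 × 43.1² = 935.3 Pa.
CL = W/(q·S) = 5630.9 / (935.3 × 13.1) = 0.4596.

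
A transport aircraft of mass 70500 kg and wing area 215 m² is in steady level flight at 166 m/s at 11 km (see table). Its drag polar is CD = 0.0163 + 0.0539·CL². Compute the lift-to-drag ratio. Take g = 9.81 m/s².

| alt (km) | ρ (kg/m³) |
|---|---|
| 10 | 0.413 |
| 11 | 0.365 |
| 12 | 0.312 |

At 11 km, from the table: ρ = 0.365 kg/m³.
Weight W = mg = 70500 × 9.81 = 6.916×10^5 N; in level flight L = W.
q = ½ρv² = ½ × 0.365 × 166² = 5029 Pa.
CL = 2W/(ρv²S) = 2×6.916×10^5/(0.365×166²×215) = 0.6396.
CD = 0.0163 + 0.0539 × 0.6396² = 0.03835.
L/D = CL/CD = 0.6396 / 0.03835 = 16.7

L/D = 16.7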